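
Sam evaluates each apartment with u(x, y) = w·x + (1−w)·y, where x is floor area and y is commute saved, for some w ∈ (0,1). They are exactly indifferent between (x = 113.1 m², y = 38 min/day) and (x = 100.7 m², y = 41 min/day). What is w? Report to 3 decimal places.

w = 0.195

u(113.1,38) = u(100.7,41) means w·113.1 + (1−w)·38 = w·100.7 + (1−w)·41.
w·(113.1−100.7) = (1−w)·(41−38), i.e. w·12.4 = (1−w)·3.
The marginal rate of substitution is 3/12.4, so w = 3/(12.4+3) = 0.195.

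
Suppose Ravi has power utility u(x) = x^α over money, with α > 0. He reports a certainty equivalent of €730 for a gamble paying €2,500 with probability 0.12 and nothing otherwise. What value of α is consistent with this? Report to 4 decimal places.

α ≈ 1.7224

EU(lottery) = 0.12·2500^α + 0.88·0 = 0.12·2500^α.
Setting u(730) equal to that: 730^α = 0.12·2500^α ⇒ (730/2500)^α = 0.12.
Taking logs: α·ln(730/2500) = ln(0.12), so α = -2.1202635 / -1.2310015 ≈ 1.7224.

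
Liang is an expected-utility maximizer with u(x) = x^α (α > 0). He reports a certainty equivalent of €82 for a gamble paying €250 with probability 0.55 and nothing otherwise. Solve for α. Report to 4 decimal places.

α ≈ 0.5363

EU(lottery) = 0.55·250^α + 0.45·0 = 0.55·250^α.
Equating: 82^α = 0.55·250^α, i.e. 0.3280^α = 0.55.
Taking logs: α·ln(82/250) = ln(0.55), so α = -0.5978370 / -1.1147417 ≈ 0.5363.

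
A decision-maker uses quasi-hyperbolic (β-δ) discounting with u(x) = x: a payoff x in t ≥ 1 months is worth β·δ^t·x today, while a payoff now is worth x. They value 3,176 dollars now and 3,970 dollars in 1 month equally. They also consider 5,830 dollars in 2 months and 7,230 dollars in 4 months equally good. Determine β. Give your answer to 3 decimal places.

β ≈ 0.891

Both payoffs in the second observation are in the future, so β drops out: δ^2·5830 = δ^4·7230 ⇒ δ^2 = 5830/7230 = 0.80636, so δ = 0.89798.
Substituting δ into 3176 = β·δ·3970: β = 3176/(3564.968) ≈ 0.891.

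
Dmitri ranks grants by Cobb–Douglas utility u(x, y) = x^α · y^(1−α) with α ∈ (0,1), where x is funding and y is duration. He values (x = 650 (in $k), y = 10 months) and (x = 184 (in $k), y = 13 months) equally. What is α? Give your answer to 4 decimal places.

Indifference: 650^α · 10^(1−α) = 184^α · 13^(1−α).
Rearrange to (650/184)^α = (13/10)^(1−α) and take logs: α·1.2620366 = (1−α)·0.2623643.
Thus α·(1.5244009) = 0.2623643, so α = 0.2623643/1.5244009 ≈ 0.1721.

α ≈ 0.1721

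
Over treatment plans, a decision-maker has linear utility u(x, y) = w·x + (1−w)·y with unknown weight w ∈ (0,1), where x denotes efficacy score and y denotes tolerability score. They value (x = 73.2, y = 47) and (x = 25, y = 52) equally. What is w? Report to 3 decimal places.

u(73.2,47) = u(25,52) means w·73.2 + (1−w)·47 = w·25 + (1−w)·52.
w·(73.2−25) = (1−w)·(52−47), i.e. w·48.2 = (1−w)·5.
Hence w = 5/(48.2+5) = 5/53.2 = 0.094.

w = 0.094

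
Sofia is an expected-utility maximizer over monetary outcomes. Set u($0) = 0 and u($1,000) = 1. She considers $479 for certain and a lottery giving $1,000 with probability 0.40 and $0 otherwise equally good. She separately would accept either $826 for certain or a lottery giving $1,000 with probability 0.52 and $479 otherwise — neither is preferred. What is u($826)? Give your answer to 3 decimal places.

The first gamble pins u($479): it must equal 0.40·1 + 0.60·0 = 0.40.
The second indifference gives u($826) = 0.52·u($1,000) + 0.48·u($479) = 0.52·1.00 + 0.48·0.40 = 0.7120.

0.712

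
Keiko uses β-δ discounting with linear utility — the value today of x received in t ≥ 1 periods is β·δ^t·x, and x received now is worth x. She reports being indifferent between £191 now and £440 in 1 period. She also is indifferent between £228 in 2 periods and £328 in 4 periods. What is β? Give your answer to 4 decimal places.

β ≈ 0.5207

From the later pair, β·δ^2·228 = β·δ^4·328; dividing through, δ^2 = 228/328 = 0.69512, so δ = 0.83374.
Substituting δ into 191 = β·δ·440: β = 191/(366.845) ≈ 0.5207.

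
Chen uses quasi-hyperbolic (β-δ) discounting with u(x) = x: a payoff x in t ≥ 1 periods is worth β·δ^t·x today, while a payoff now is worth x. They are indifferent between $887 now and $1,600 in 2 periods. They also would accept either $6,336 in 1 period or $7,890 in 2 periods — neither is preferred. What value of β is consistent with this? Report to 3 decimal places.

β ≈ 0.860

From the later pair, β·δ^1·6336 = β·δ^2·7890; dividing through, δ = 6336/7890 = 0.80304.
Substituting δ into 887 = β·δ^2·1600: β = 887/(1031.802) ≈ 0.860.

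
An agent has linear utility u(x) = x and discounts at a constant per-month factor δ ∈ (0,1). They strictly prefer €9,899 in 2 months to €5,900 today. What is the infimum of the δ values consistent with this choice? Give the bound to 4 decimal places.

Comparing present values: 5900 < δ^2·9899.
Dividing by 9899: δ^2 > 0.59602. Both sides are positive, so the square root keeps the direction.
δ > (5900/9899)^(1/2) ≈ 0.7720.

δ > 0.7720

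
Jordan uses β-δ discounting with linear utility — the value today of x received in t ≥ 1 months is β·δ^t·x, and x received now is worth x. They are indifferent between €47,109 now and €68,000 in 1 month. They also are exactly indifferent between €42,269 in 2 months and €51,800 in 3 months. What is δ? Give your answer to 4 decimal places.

δ ≈ 0.8160

From the later pair, β·δ^2·42269 = β·δ^3·51800; dividing through, δ = 42269/51800 = 0.81600.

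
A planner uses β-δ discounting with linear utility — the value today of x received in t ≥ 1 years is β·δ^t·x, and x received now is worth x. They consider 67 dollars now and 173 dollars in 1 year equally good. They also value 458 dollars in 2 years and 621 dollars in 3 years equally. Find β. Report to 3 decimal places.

From the later pair, β·δ^2·458 = β·δ^3·621; dividing through, δ = 458/621 = 0.73752.
The first indifference: 67 = β·δ·173, so β = 67/(δ·173) = 67/(0.73752·173) ≈ 0.525.

β ≈ 0.525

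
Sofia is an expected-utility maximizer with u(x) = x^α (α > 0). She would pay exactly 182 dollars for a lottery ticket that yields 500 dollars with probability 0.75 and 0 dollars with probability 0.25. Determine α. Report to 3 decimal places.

Since u(0) = 0, the lottery's EU is 0.75·500^α.
Setting u(182) equal to that: 182^α = 0.75·500^α ⇒ (182/500)^α = 0.75.
Take logs: α = ln 0.75 / ln(182/500) ≈ 0.28466.

α ≈ 0.285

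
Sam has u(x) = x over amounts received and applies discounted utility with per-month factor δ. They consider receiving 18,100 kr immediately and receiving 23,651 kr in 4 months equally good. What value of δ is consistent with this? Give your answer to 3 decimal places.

The payoff in 4 months is discounted by δ^4, so u(18100) = δ^4·u(23651) and δ^4 = u(18100)/u(23651).
With u(x) = x: δ^4 = 18100/23651 = 0.76530.
So δ = 0.76530^(1/4) ≈ 0.935.

δ ≈ 0.935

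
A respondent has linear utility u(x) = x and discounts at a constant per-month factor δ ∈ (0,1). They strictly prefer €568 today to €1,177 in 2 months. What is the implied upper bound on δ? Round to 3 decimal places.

Under u(x) = x this choice says 568 > δ^2·1177.
Hence δ^2 < 568/1177 = 0.48258, and x ↦ x^(1/2) is increasing on (0,∞).
δ < 0.48258^(1/2) = 0.695.

δ < 0.695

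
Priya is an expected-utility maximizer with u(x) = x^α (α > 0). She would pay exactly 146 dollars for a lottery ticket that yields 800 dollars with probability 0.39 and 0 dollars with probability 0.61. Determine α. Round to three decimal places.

The lottery's expected utility is 0.39·u(800) + 0.61·u(0) = 0.39·800^α (since u(0) = 0 for α > 0).
Setting u(146) equal to that: 146^α = 0.39·800^α ⇒ (146/800)^α = 0.39.
Taking logs: α·ln(146/800) = ln(0.39), so α = -0.941609 / -1.701005 ≈ 0.554.

α ≈ 0.554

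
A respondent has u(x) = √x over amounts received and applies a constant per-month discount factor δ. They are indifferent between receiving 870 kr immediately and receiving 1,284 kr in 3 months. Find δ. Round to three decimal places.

The payoff in 3 months is discounted by δ^3, so u(870) = δ^3·u(1284) and δ^3 = u(870)/u(1284).
Since u(x) = √x, δ^3 = √(870/1284) = 0.82315.
So δ = 0.82315^(1/3) ≈ 0.937.

δ ≈ 0.937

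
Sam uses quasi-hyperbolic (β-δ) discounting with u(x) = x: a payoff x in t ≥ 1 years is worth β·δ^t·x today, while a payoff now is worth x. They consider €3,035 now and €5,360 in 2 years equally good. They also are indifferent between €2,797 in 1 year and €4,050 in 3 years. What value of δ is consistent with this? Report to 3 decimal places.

δ ≈ 0.831

Both payoffs in the second observation are in the future, so β drops out: δ^1·2797 = δ^3·4050 ⇒ δ^2 = 2797/4050 = 0.69062, so δ = 0.83103.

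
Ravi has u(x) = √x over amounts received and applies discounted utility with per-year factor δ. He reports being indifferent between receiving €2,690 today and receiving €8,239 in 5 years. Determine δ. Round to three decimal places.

δ ≈ 0.894

Indifference means u(2690) = δ^5 · u(8239), so δ^5 = u(2690)/u(8239).
Since u(x) = √x, δ^5 = √(2690/8239) = 0.57140.
So δ = 0.57140^(1/5) ≈ 0.894.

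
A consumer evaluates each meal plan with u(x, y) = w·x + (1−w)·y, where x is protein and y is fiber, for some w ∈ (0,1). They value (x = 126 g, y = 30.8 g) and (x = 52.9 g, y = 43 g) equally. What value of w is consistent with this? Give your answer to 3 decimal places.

u(126,30.8) = u(52.9,43) means w·126 + (1−w)·30.8 = w·52.9 + (1−w)·43.
w·(126−52.9) = (1−w)·(43−30.8), i.e. w·73.1 = (1−w)·12.2.
The marginal rate of substitution is 12.2/73.1, so w = 12.2/(73.1+12.2) = 0.143.

w = 0.143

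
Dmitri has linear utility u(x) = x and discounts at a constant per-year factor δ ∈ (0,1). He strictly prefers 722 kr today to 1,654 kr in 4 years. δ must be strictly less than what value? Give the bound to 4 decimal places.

Comparing present values: 722 > δ^4·1654.
So δ^4 < 722/1654 = 0.43652; taking the 4th root of both positive sides preserves the inequality.
δ < (722/1654)^(1/4) ≈ 0.8128.

δ < 0.8128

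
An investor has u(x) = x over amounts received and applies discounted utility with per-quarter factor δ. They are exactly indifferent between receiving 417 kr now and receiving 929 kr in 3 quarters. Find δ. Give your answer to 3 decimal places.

Equating discounted utilities: u(417) = δ^3·u(929) ⇒ δ^3 = u(417)/u(929).
With u(x) = x: δ^3 = 417/929 = 0.44887.
So δ = 0.44887^(1/3) ≈ 0.766.

δ ≈ 0.766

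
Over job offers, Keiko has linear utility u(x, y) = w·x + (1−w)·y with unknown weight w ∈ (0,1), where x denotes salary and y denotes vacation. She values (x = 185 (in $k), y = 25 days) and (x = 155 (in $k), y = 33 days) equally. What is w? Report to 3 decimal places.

u(185,25) = u(155,33) means w·185 + (1−w)·25 = w·155 + (1−w)·33.
Rearranging, 30·w − 8·(1−w) = 0.
Hence w = 8/(30+8) = 8/38 = 0.211.

w = 0.211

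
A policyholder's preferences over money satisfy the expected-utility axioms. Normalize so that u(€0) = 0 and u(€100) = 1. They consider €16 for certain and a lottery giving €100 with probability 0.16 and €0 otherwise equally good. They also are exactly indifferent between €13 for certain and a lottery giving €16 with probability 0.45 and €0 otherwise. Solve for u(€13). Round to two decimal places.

0.07

The first gamble pins u(€16): it must equal 0.16·1 + 0.84·0 = 0.16.
The second indifference gives u(€13) = 0.45·u(€16) + 0.55·u(€0) = 0.45·0.16 + 0.55·0.00 = 0.0720.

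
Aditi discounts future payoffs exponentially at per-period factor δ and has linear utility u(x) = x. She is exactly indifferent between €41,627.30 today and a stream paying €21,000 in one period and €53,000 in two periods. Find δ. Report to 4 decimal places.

The stream is worth 21000δ + 53000δ² today, so 21000δ + 53000δ² = 41627.30.
That is, 53000δ² + 21000δ − 41627.30 = 0, a quadratic in δ.
The positive root is δ = [−21000 + √(21000² + 4·53000·41627.30)] / (2·53000) = (−21000 + 96260.000)/106000 ≈ 0.7100.

δ ≈ 0.7100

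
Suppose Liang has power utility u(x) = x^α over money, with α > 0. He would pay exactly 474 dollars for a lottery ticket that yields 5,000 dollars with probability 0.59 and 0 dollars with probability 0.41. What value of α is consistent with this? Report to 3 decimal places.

Since u(0) = 0, the lottery's EU is 0.59·5000^α.
Equating: 474^α = 0.59·5000^α, i.e. 0.0948^α = 0.59.
Taking logs: α·ln(474/5000) = ln(0.59), so α = -0.527633 / -2.355986 ≈ 0.224.

α ≈ 0.224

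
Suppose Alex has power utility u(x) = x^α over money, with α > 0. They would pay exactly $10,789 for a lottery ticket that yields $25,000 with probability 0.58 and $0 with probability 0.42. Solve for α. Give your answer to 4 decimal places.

The lottery's expected utility is 0.58·u(25000) + 0.42·u(0) = 0.58·25000^α (since u(0) = 0 for α > 0).
Equating: 10789^α = 0.58·25000^α, i.e. 0.4316^α = 0.58.
Taking logs: α·ln(10789/25000) = ln(0.58), so α = -0.5447272 / -0.8403487 ≈ 0.6482.

α ≈ 0.6482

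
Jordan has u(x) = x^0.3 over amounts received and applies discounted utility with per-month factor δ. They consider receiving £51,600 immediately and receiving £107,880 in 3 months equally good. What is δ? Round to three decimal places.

δ ≈ 0.929

Indifference means u(51600) = δ^3 · u(107880), so δ^3 = u(51600)/u(107880).
Since u(x) = x^0.3, δ^3 = (51600/107880)^0.3 = 0.47831^0.3 = 0.80152.
Taking the cube root: δ = 0.80152^(1/3) ≈ 0.929.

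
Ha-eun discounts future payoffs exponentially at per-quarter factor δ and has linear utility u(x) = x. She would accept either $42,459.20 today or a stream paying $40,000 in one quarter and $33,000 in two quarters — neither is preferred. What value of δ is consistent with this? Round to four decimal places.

δ ≈ 0.6800

Present value of the stream is 40000·δ + 33000·δ². Indifference gives 40000δ + 33000δ² = 42459.20.
That is, 33000δ² + 40000δ − 42459.20 = 0, a quadratic in δ.
The positive root is δ = [−40000 + √(40000² + 4·33000·42459.20)] / (2·33000) = (−40000 + 84880.000)/66000 ≈ 0.6800.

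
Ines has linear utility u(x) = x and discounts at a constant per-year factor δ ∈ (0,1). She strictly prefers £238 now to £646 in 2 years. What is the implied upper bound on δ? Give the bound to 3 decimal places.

δ < 0.607

The preference means 238 > δ^2·646.
So δ^2 < 238/646 = 0.36842; taking the square root of both positive sides preserves the inequality.
δ < 0.36842^(1/2) = 0.607.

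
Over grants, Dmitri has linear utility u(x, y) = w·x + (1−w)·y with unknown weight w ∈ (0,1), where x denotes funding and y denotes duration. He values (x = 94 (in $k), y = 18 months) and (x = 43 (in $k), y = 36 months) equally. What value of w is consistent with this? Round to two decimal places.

u(94,18) = u(43,36) means w·94 + (1−w)·18 = w·43 + (1−w)·36.
Collecting terms: w·51 = (1−w)·18.
The marginal rate of substitution is 18/51, so w = 18/(51+18) = 0.26.

w = 0.26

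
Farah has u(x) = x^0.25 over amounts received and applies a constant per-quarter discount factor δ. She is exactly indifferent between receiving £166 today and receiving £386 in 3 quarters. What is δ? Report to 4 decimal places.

The payoff in 3 quarters is discounted by δ^3, so u(166) = δ^3·u(386) and δ^3 = u(166)/u(386).
Since u(x) = x^0.25, δ^3 = (166/386)^0.25 = 0.43005^0.25 = 0.80980.
So δ = 0.80980^(1/3) ≈ 0.9321.

δ ≈ 0.9321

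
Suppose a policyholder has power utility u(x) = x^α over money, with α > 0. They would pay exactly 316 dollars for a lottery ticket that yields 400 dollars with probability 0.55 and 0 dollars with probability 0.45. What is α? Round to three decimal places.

Since u(0) = 0, the lottery's EU is 0.55·400^α.
Equating: 316^α = 0.55·400^α, i.e. 0.7900^α = 0.55.
Take logs: α = ln 0.55 / ln(316/400) ≈ 2.53619.

α ≈ 2.536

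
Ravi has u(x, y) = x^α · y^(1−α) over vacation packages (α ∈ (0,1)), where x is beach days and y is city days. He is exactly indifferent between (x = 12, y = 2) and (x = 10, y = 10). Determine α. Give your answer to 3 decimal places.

α ≈ 0.898

Indifference: 12^α · 2^(1−α) = 10^α · 10^(1−α).
Rearrange to (12/10)^α = (10/2)^(1−α) and take logs: α·0.182322 = (1−α)·1.609438.
With A = 0.182322 and B = 1.609438: α·A = (1−α)·B, so α = B/(A+B) = 1.609438/1.791760 ≈ 0.898.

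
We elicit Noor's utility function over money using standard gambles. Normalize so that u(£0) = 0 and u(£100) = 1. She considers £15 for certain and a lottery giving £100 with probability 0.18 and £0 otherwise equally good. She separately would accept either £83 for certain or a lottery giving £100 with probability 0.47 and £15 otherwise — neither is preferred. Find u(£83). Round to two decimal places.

From the first indifference, u(£15) = 0.18·u(£100) + 0.82·u(£0) = 0.18·1 + 0.82·0 = 0.18.
The second indifference gives u(£83) = 0.47·u(£100) + 0.53·u(£15) = 0.47·1.00 + 0.53·0.18 = 0.5654.

0.57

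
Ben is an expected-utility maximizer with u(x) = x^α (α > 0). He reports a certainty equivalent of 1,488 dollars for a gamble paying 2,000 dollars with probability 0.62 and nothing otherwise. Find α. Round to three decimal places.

The lottery's expected utility is 0.62·u(2000) + 0.38·u(0) = 0.62·2000^α (since u(0) = 0 for α > 0).
Setting u(1488) equal to that: 1488^α = 0.62·2000^α ⇒ (1488/2000)^α = 0.62.
Take logs: α = ln 0.62 / ln(1488/2000) ≈ 1.61655.

α ≈ 1.617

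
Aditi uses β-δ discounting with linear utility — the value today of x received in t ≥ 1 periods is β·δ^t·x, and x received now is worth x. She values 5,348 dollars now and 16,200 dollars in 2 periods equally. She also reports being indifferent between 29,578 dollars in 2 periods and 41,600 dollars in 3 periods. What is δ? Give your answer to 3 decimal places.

δ ≈ 0.711

Both payoffs in the second observation are in the future, so β drops out: δ^2·29578 = δ^3·41600 ⇒ δ = 29578/41600 = 0.71101.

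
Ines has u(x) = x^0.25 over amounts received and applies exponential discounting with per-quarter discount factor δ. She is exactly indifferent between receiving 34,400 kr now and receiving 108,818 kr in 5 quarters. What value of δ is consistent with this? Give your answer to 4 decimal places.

The payoff in 5 quarters is discounted by δ^5, so u(34400) = δ^5·u(108818) and δ^5 = u(34400)/u(108818).
With u(x) = x^0.25: δ^5 = 34400^0.25/108818^0.25 = (34400/108818)^0.25 = 0.74983.
Hence δ = (0.74983)^(1/5) = 0.944045.

δ ≈ 0.9440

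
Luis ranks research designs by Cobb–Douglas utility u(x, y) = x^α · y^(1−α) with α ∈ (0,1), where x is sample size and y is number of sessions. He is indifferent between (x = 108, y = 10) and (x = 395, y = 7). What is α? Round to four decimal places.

Set the two utilities equal: 108^α·10^(1−α) = 395^α·7^(1−α).
(108/395)^α = (7/10)^(1−α); take logs: α·ln(108/395) = (1−α)·ln(7/10), i.e. α·-1.2967545 = (1−α)·-0.3566749.
So α/(1−α) = (-0.3566749)/(-1.2967545) = 0.2750520, and α = 0.2750520/1.2750520 ≈ 0.2157.

α ≈ 0.2157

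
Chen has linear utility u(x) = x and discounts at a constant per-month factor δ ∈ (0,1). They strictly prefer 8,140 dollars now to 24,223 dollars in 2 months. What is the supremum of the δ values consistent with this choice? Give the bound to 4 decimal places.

δ < 0.5797

Comparing present values: 8140 > δ^2·24223.
Dividing by 24223: δ^2 < 0.33604. Both sides are positive, so the square root keeps the direction.
δ < (8140/24223)^(1/2) ≈ 0.5797.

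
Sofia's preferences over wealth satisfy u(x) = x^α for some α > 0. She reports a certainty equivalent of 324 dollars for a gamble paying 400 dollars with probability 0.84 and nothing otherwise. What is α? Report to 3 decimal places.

α ≈ 0.827

EU(lottery) = 0.84·400^α + 0.16·0 = 0.84·400^α.
Setting u(324) equal to that: 324^α = 0.84·400^α ⇒ (324/400)^α = 0.84.
α = ln(0.84) / ln(324/400) = -0.174353/-0.210721 ≈ 0.827.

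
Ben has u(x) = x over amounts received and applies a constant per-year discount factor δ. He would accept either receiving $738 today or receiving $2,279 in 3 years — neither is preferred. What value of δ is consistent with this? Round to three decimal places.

δ ≈ 0.687

Equating discounted utilities: u(738) = δ^3·u(2279) ⇒ δ^3 = u(738)/u(2279).
With u(x) = x: δ^3 = 738/2279 = 0.32383.
So δ = 0.32383^(1/3) ≈ 0.687.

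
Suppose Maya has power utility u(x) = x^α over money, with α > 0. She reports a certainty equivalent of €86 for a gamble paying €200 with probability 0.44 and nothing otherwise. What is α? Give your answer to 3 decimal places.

α ≈ 0.973

Since u(0) = 0, the lottery's EU is 0.44·200^α.
Indifference: 86^α = 0.44·200^α, so (86/200)^α = 0.44.
Taking logs: α·ln(86/200) = ln(0.44), so α = -0.820981 / -0.843970 ≈ 0.973.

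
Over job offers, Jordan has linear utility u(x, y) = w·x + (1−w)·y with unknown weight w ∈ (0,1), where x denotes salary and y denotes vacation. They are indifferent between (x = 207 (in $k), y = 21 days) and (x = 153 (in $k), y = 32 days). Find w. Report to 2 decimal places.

Indifference: w·207 + (1−w)·21 = w·153 + (1−w)·32.
w·(207−153) = (1−w)·(32−21), i.e. w·54 = (1−w)·11.
So w/(1−w) = 11/54 = 0.2037, giving w = 11/(54+11) = 0.17.

w = 0.17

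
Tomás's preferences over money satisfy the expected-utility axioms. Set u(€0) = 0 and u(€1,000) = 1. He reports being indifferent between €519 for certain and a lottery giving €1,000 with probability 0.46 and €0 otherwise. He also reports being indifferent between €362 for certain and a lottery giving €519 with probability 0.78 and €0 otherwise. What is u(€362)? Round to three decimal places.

0.359

The first gamble pins u(€519): it must equal 0.46·1 + 0.54·0 = 0.46.
The second indifference gives u(€362) = 0.78·u(€519) + 0.22·u(€0) = 0.78·0.46 + 0.22·0.00 = 0.3588.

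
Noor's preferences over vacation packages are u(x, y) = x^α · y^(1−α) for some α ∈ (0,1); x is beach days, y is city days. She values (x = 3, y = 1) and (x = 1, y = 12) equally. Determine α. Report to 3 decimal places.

α ≈ 0.693

The Cobb–Douglas utilities coincide, so 3^α·1^(1−α) = 1^α·12^(1−α).
(3/1)^α = (12/1)^(1−α); take logs: α·ln(3/1) = (1−α)·ln(12/1), i.e. α·1.098612 = (1−α)·2.484907.
With A = 1.098612 and B = 2.484907: α·A = (1−α)·B, so α = B/(A+B) = 2.484907/3.583519 ≈ 0.693.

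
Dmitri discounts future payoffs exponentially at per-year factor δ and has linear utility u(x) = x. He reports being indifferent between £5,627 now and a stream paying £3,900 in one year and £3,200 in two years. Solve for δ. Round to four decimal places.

Present value of the stream is 3900·δ + 3200·δ². Indifference gives 3900δ + 3200δ² = 5627.
So 3200δ² + 3900δ − 5627 = 0.
The positive root is δ = [−3900 + √(3900² + 4·3200·5627)] / (2·3200) = (−3900 + 9340.000)/6400 ≈ 0.8500.

δ ≈ 0.8500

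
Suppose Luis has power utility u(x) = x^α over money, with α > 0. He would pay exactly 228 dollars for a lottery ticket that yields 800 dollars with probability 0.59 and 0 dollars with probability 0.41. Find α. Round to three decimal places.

EU(lottery) = 0.59·800^α + 0.41·0 = 0.59·800^α.
Indifference: 228^α = 0.59·800^α, so (228/800)^α = 0.59.
Taking logs: α·ln(228/800) = ln(0.59), so α = -0.527633 / -1.255266 ≈ 0.420.

α ≈ 0.420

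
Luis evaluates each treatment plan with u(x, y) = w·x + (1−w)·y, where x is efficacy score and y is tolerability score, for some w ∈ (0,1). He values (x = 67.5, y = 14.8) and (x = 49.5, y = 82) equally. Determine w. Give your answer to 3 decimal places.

Equating utilities: w·67.5 + (1−w)·14.8 = w·49.5 + (1−w)·82.
Collecting terms: w·18 = (1−w)·67.2.
The marginal rate of substitution is 67.2/18, so w = 67.2/(18+67.2) = 0.789.

w = 0.789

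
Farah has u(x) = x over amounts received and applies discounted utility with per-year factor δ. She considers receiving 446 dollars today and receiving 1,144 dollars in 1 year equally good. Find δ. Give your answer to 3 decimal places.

The payoff in 1 year is discounted by δ, so u(446) = δ·u(1144) and δ = u(446)/u(1144).
With u(x) = x: δ = 446/1144 = 0.38986.

δ ≈ 0.390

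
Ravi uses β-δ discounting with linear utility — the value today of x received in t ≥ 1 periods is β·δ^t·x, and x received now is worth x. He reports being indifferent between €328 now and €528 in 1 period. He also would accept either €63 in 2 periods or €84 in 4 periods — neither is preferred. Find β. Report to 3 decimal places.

The second indifference involves only future payoffs, so β cancels: β·δ^2·63 = β·δ^4·84, giving δ^2 = 63/84 = 0.75000, so δ = 0.86603.
The first indifference: 328 = β·δ·528, so β = 328/(δ·528) = 328/(0.86603·528) ≈ 0.717.

β ≈ 0.717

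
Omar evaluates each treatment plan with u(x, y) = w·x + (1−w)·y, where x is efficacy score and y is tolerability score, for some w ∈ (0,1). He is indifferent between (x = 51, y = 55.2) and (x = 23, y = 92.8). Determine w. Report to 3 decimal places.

u(51,55.2) = u(23,92.8) means w·51 + (1−w)·55.2 = w·23 + (1−w)·92.8.
w·(51−23) = (1−w)·(92.8−55.2), i.e. w·28 = (1−w)·37.6.
Hence w = 37.6/(28+37.6) = 37.6/65.6 = 0.573.

w = 0.573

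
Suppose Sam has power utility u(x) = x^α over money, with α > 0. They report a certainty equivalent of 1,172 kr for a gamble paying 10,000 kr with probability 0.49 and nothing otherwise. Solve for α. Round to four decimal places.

Since u(0) = 0, the lottery's EU is 0.49·10000^α.
Equating: 1172^α = 0.49·10000^α, i.e. 0.1172^α = 0.49.
Taking logs: α·ln(1172/10000) = ln(0.49), so α = -0.7133499 / -2.1438734 ≈ 0.3327.

α ≈ 0.3327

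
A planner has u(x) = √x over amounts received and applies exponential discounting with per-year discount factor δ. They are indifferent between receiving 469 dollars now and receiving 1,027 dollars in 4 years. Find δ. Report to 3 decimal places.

The payoff in 4 years is discounted by δ^4, so u(469) = δ^4·u(1027) and δ^4 = u(469)/u(1027).
Since u(x) = √x, δ^4 = √(469/1027) = 0.67577.
Taking the 4th root: δ = 0.67577^(1/4) ≈ 0.907.

δ ≈ 0.907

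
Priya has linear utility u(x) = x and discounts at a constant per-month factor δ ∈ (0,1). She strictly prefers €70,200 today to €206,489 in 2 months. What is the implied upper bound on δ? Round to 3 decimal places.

Under u(x) = x this choice says 70200 > δ^2·206489.
Hence δ^2 < 70200/206489 = 0.33997, and x ↦ x^(1/2) is increasing on (0,∞).
δ < (70200/206489)^(1/2) ≈ 0.583.

δ < 0.583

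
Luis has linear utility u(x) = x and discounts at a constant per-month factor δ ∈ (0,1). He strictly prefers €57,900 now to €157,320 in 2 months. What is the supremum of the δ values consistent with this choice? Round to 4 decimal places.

δ < 0.6067

The preference means 57900 > δ^2·157320.
Hence δ^2 < 57900/157320 = 0.36804, and x ↦ x^(1/2) is increasing on (0,∞).
δ < 0.36804^(1/2) = 0.6067.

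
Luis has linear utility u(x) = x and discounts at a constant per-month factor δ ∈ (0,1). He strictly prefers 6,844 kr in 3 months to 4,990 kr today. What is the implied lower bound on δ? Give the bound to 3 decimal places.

The preference means 4990 < δ^3·6844.
Dividing by 6844: δ^3 > 0.72911. Both sides are positive, so the cube root keeps the direction.
δ > (4990/6844)^(1/3) ≈ 0.900.

δ > 0.900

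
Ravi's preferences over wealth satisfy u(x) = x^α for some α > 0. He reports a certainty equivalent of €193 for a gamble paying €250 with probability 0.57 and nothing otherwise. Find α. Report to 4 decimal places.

Since u(0) = 0, the lottery's EU is 0.57·250^α.
Setting u(193) equal to that: 193^α = 0.57·250^α ⇒ (193/250)^α = 0.57.
α = ln(0.57) / ln(193/250) = -0.5621189/-0.2587707 ≈ 2.1723.

α ≈ 2.1723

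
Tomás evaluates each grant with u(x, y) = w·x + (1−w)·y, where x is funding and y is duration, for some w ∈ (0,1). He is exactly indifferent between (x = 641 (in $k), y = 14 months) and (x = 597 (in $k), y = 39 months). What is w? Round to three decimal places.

Indifference: w·641 + (1−w)·14 = w·597 + (1−w)·39.
w·(641−597) = (1−w)·(39−14), i.e. w·44 = (1−w)·25.
Hence w = 25/(44+25) = 25/69 = 0.362.

w = 0.362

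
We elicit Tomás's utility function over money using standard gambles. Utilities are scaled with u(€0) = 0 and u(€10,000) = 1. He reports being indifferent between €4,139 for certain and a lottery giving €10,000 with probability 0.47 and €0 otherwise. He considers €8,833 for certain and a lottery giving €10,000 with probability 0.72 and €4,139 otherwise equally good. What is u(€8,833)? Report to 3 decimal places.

0.852

The first gamble pins u(€4,139): it must equal 0.47·1 + 0.53·0 = 0.47.
The second indifference gives u(€8,833) = 0.72·u(€10,000) + 0.28·u(€4,139) = 0.72·1.00 + 0.28·0.47 = 0.8516.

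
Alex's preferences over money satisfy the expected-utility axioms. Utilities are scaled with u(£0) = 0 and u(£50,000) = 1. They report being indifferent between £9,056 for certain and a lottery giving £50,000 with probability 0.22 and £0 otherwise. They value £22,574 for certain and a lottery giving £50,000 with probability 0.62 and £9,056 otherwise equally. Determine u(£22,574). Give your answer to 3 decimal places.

From the first indifference, u(£9,056) = 0.22·u(£50,000) + 0.78·u(£0) = 0.22·1 + 0.78·0 = 0.22.
Chaining: u(£22,574) = 0.62·1.00 + 0.38·0.22 = 0.7036.

0.704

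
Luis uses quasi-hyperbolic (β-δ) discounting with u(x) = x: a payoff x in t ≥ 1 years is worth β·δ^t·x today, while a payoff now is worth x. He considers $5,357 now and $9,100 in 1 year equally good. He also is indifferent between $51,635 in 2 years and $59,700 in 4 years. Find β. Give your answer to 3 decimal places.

β ≈ 0.633

Both payoffs in the second observation are in the future, so β drops out: δ^2·51635 = δ^4·59700 ⇒ δ^2 = 51635/59700 = 0.86491, so δ = 0.93000.
Now use the now-vs-future pair: 5357 = β·δ·9100 gives β = 5357/(0.93000·9100) ≈ 0.633.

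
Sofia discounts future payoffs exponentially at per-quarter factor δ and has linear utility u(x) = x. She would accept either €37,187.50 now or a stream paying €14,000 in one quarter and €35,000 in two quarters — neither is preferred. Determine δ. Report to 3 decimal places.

Equating present values: 37187.50 = 14000δ + 35000δ².
Rearranged: 35000δ² + 14000δ − 37187.50 = 0.
The positive root is δ = [−14000 + √(14000² + 4·35000·37187.50)] / (2·35000) = (−14000 + 73500.000)/70000 ≈ 0.850.

δ ≈ 0.850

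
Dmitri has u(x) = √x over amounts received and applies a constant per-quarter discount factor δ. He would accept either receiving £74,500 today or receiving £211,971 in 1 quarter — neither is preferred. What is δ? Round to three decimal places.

Equating discounted utilities: u(74500) = δ·u(211971) ⇒ δ = u(74500)/u(211971).
Since u(x) = √x, δ = √(74500/211971) = 0.59284.

δ ≈ 0.593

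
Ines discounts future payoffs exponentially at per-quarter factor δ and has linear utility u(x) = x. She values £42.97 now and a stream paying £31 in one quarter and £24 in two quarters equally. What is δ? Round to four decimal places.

The stream is worth 31δ + 24δ² today, so 31δ + 24δ² = 42.97.
Rearranged: 24δ² + 31δ − 42.97 = 0.
The positive root is δ = [−31 + √(31² + 4·24·42.97)] / (2·24) = (−31 + 71.317)/48 ≈ 0.8399.

δ ≈ 0.8399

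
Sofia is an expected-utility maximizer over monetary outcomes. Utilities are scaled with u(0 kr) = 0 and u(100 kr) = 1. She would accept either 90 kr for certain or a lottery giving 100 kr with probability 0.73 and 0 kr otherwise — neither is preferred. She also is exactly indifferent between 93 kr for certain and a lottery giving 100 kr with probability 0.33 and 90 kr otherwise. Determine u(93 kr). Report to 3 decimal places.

First, u(90 kr) = 0.73·u(100 kr) + 0.27·u(0 kr) = 0.73.
Chaining: u(93 kr) = 0.33·1.00 + 0.67·0.73 = 0.8191.

0.819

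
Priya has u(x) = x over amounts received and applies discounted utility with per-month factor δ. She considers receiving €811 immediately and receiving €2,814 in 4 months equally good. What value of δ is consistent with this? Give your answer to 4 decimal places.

Indifference means u(811) = δ^4 · u(2814), so δ^4 = u(811)/u(2814).
With u(x) = x: δ^4 = 811/2814 = 0.28820.
Taking the 4th root: δ = 0.28820^(1/4) ≈ 0.7327.

δ ≈ 0.7327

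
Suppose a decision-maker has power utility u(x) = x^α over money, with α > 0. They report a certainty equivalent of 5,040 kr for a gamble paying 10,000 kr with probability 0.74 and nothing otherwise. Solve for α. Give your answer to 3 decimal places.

The lottery's expected utility is 0.74·u(10000) + 0.26·u(0) = 0.74·10000^α (since u(0) = 0 for α > 0).
Indifference: 5040^α = 0.74·10000^α, so (5040/10000)^α = 0.74.
Taking logs: α·ln(5040/10000) = ln(0.74), so α = -0.301105 / -0.685179 ≈ 0.439.

α ≈ 0.439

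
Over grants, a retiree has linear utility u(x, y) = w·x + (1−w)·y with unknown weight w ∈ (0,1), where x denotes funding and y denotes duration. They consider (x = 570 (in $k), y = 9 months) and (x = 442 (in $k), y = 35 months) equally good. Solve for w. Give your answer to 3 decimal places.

u(570,9) = u(442,35) means w·570 + (1−w)·9 = w·442 + (1−w)·35.
w·(570−442) = (1−w)·(35−9), i.e. w·128 = (1−w)·26.
The marginal rate of substitution is 26/128, so w = 26/(128+26) = 0.169.

w = 0.169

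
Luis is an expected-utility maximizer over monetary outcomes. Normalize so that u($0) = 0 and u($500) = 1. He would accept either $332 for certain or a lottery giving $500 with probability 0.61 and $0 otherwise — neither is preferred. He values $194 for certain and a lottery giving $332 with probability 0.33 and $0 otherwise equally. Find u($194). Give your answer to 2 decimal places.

From the first indifference, u($332) = 0.61·u($500) + 0.39·u($0) = 0.61·1 + 0.39·0 = 0.61.
Then u($194) = 0.33·u($332) + 0.67·u($0) = 0.33·0.61 + 0.67·0.00 = 0.2013.

0.20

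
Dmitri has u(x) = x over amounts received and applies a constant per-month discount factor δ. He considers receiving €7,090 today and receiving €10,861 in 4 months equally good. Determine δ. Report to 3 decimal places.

δ ≈ 0.899

Equating discounted utilities: u(7090) = δ^4·u(10861) ⇒ δ^4 = u(7090)/u(10861).
With u(x) = x: δ^4 = 7090/10861 = 0.65279.
Taking the 4th root: δ = 0.65279^(1/4) ≈ 0.899.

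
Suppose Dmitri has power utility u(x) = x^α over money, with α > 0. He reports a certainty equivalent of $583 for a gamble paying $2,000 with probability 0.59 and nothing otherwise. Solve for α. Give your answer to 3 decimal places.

α ≈ 0.428

The lottery's expected utility is 0.59·u(2000) + 0.41·u(0) = 0.59·2000^α (since u(0) = 0 for α > 0).
Indifference: 583^α = 0.59·2000^α, so (583/2000)^α = 0.59.
Taking logs: α·ln(583/2000) = ln(0.59), so α = -0.527633 / -1.232715 ≈ 0.428.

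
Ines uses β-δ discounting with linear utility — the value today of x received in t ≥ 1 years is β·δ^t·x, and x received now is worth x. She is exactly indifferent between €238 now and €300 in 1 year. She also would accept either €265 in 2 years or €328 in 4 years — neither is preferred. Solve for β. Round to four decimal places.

β ≈ 0.8826

The second indifference involves only future payoffs, so β cancels: β·δ^2·265 = β·δ^4·328, giving δ^2 = 265/328 = 0.80793, so δ = 0.89885.
The first indifference: 238 = β·δ·300, so β = 238/(δ·300) = 238/(0.89885·300) ≈ 0.8826.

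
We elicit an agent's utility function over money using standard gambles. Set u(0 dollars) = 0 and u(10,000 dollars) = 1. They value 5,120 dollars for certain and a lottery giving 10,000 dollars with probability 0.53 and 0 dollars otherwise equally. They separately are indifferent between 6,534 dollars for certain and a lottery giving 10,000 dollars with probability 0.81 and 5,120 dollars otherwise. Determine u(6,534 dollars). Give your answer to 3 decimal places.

From the first indifference, u(5,120 dollars) = 0.53·u(10,000 dollars) + 0.47·u(0 dollars) = 0.53·1 + 0.47·0 = 0.53.
Then u(6,534 dollars) = 0.81·u(10,000 dollars) + 0.19·u(5,120 dollars) = 0.81·1.00 + 0.19·0.53 = 0.9107.

0.911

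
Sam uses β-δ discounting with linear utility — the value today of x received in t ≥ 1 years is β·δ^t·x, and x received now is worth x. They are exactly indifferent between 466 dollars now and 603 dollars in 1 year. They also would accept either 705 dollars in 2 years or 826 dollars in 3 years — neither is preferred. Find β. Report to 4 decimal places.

The second indifference involves only future payoffs, so β cancels: β·δ^2·705 = β·δ^3·826, giving δ = 705/826 = 0.85351.
The first indifference: 466 = β·δ·603, so β = 466/(δ·603) = 466/(0.85351·603) ≈ 0.9054.

β ≈ 0.9054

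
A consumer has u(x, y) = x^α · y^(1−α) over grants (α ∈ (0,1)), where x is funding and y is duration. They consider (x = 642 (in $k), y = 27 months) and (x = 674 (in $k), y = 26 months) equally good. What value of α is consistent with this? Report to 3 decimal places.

Set the two utilities equal: 642^α·27^(1−α) = 674^α·26^(1−α).
(642/674)^α = (26/27)^(1−α); take logs: α·ln(642/674) = (1−α)·ln(26/27), i.e. α·-0.048642 = (1−α)·-0.037740.
With A = -0.048642 and B = -0.037740: α·A = (1−α)·B, so α = B/(A+B) = -0.037740/-0.086382 ≈ 0.437.

α ≈ 0.437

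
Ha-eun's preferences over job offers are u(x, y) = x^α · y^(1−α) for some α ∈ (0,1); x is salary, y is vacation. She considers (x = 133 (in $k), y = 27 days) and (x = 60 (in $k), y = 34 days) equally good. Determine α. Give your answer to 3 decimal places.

Set the two utilities equal: 133^α·27^(1−α) = 60^α·34^(1−α).
(133/60)^α = (34/27)^(1−α); take logs: α·ln(133/60) = (1−α)·ln(34/27), i.e. α·0.796005 = (1−α)·0.230524.
Thus α·(1.026529) = 0.230524, so α = 0.230524/1.026529 ≈ 0.225.

α ≈ 0.225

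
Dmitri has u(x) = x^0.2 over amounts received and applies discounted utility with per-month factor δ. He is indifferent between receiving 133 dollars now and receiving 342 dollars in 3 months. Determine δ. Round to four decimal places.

δ ≈ 0.9390

Indifference means u(133) = δ^3 · u(342), so δ^3 = u(133)/u(342).
With u(x) = x^0.2: δ^3 = 133^0.2/342^0.2 = (133/342)^0.2 = 0.82788.
Taking the cube root: δ = 0.82788^(1/3) ≈ 0.9390.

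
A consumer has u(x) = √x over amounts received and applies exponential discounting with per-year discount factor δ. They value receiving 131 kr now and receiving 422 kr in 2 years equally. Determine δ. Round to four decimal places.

Equating discounted utilities: u(131) = δ^2·u(422) ⇒ δ^2 = u(131)/u(422).
Since u(x) = √x, δ^2 = √(131/422) = 0.55716.
Hence δ = (0.55716)^(1/2) = 0.746431.

δ ≈ 0.7464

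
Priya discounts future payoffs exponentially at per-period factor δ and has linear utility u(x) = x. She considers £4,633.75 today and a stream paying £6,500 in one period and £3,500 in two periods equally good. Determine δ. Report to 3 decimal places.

Present value of the stream is 6500·δ + 3500·δ². Indifference gives 6500δ + 3500δ² = 4633.75.
Rearranged: 3500δ² + 6500δ − 4633.75 = 0.
By the quadratic formula (taking the positive root), δ = (−6500 + √107122500.00) / 7000 ≈ 0.550.

δ ≈ 0.550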